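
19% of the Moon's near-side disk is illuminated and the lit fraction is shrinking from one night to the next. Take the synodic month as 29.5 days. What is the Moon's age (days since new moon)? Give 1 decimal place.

25.3 days

Invert f = (1 − cos θ)/2 to get cos θ = 1 − 2(0.19) = 0.620, hence θ₀ = arccos 0.620 = 51.7°.
Since the Moon is past full (waning), take the reflex angle: θ = 360° − 51.7° = 308.3°.
At 360°/29.5 d per day, 308.3° corresponds to 25.26 days.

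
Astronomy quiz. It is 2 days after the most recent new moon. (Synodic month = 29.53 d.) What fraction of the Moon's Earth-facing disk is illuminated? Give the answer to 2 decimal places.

Phase angle: θ = 360°·(2 d)/(29.53 d) = 24.4°.
cos 24.4° = 0.911, so f = (1 − 0.911)/2 = 0.045.

0.04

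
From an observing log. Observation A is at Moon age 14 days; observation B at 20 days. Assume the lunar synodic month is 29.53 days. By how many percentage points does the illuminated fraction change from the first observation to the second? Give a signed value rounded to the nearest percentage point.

θ₁ = 360° × 14/29.53 = 170.7°, f₁ = (1 − cos θ₁)/2 = 0.993.
θ₂ = 360° × 20/29.53 = 243.8°, f₂ = (1 − cos θ₂)/2 = 0.721.
Change = f₂ − f₁ = -0.273 → -27 percentage points.

-27 percentage points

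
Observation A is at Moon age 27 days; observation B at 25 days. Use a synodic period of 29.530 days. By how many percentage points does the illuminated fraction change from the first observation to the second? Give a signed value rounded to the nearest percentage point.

+14 percentage points

First observation: θ = 360°·27/29.530 = 329.2°, so f = 0.071.
Second observation: θ = 304.8°, f = 0.215.
Δf = 0.215 − 0.071 = +0.144, i.e. +14 pp.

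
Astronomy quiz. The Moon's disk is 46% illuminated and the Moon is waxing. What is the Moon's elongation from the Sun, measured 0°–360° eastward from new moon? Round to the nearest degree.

85°

Invert f = (1 − cos θ)/2 to get cos θ = 1 − 2(0.46) = 0.080, hence θ₀ = arccos 0.080 = 85.4°.
Before full moon the principal value applies: θ = 85.4°.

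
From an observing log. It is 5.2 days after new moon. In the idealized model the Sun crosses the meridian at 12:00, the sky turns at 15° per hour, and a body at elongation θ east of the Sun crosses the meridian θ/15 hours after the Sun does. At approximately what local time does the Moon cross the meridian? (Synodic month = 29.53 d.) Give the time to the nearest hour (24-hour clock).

16:00

Elongation θ = 360° × 5.2/29.53 ≈ 63.4°.
Delay after the Sun = 63.4° / (15°/h) ≈ 4.23 h.
12:00 + 4.23 h ≈ 16:14 → 16:00 to the nearest hour.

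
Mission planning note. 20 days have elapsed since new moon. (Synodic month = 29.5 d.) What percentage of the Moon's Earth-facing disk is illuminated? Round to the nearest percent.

The Moon has covered 20/29.5 of its cycle, so θ ≈ 360° × 20/29.5 = 244.1°.
cos 244.1° = (-0.437), so f = (1 − (-0.437))/2 = 0.719, so 72%.

72%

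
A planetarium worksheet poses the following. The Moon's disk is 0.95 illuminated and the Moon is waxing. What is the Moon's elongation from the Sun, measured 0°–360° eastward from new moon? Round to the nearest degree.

154°

From f = (1 − cos θ)/2: cos θ = 1 − 2×0.95 = -0.900; arccos → 154.2°.
Before full moon the principal value applies: θ = 154.2°.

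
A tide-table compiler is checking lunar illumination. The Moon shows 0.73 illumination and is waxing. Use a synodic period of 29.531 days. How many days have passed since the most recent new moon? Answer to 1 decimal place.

From f = (1 − cos θ)/2: cos θ = 1 − 2×0.73 = -0.460; arccos → 117.4°.
The Moon is waxing (0°–180°), so θ = 117.4° directly.
That fraction of the synodic month is 117.4/360 × 29.531 d ≈ 9.63 d.

9.6 days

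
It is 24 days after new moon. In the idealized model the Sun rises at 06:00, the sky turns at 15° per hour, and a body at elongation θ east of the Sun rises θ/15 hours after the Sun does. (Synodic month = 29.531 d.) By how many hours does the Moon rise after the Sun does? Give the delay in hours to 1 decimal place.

Phase angle: θ = 360°·(24 d)/(29.531 d) = 292.6°.
The Moon trails the Sun by θ/15 = 292.6/15 ≈ 19.50 hours.
So the Moon rises 19.50 h after the Sun.

19.5 h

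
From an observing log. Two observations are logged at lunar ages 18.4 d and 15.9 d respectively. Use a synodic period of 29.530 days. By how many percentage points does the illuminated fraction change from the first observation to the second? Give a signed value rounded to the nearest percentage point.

θ₁ = 360° × 18.4/29.530 = 224.3°, f₁ = (1 − cos θ₁)/2 = 0.858.
θ₂ = 360° × 15.9/29.530 = 193.8°, f₂ = (1 − cos θ₂)/2 = 0.985.
Change = f₂ − f₁ = +0.128 → +13 percentage points.

+13 percentage points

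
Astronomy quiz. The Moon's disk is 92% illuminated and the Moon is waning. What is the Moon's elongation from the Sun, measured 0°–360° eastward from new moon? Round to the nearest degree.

Invert f = (1 − cos θ)/2 to get cos θ = 1 − 2(0.92) = -0.840, hence θ₀ = arccos -0.840 = 147.1°.
Waning ⇒ past full, so θ = 360° − 147.1° = 212.9°.

213°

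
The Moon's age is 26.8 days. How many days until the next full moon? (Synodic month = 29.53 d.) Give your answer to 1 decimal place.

17.5 days

Full moon is 0.5 of the way through the cycle: age 0.5 × 29.53 = 14.765 d.
Already past this cycle's full moon; the next is at 14.765 + 29.53 = 44.295 d, so 44.295 − 26.8 = 17.495 days.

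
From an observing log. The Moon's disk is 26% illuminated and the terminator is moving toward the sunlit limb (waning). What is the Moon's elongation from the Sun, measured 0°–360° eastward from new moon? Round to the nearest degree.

299°

Invert f = (1 − cos θ)/2 to get cos θ = 1 − 2(0.26) = 0.480, hence θ₀ = arccos 0.480 = 61.3°.
Since the Moon is past full (waning), take the reflex angle: θ = 360° − 61.3° = 298.7°.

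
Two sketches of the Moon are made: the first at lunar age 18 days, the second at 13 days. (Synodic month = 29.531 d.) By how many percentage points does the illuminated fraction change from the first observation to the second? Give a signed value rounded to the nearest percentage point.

+8 percentage points

First observation: θ = 360°·18/29.531 = 219.4°, so f = 0.886.
Second observation: θ = 158.5°, f = 0.965.
Δf = 0.965 − 0.886 = +0.079, i.e. +8 pp.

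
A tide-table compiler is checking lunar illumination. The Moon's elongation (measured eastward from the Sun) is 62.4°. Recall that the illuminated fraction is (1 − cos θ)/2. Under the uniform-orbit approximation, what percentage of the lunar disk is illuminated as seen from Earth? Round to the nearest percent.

27%

f = (1 − cos 62.4°)/2 = (1 − 0.463)/2 ≈ 0.268, i.e. 27%.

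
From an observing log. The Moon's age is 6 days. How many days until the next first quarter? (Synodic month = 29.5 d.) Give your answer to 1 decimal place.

First quarter occurs at elongation 90°, i.e. at age 29.5 × 90/360 = 7.375 d.
That is 7.375 − 6 = 1.375 days ahead.

1.4 days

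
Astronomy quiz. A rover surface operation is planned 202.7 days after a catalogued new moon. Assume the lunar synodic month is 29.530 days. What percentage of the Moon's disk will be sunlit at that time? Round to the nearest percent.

202.7/29.530 = 6.864 lunations, so 6 complete cycles and 25.52 d into the next.
Elongation θ = 360° × 25.52/29.530 ≈ 311.1°.
With cos θ = 0.658, the lit fraction is (1 − 0.658)/2 ≈ 0.171, so 17%.

17%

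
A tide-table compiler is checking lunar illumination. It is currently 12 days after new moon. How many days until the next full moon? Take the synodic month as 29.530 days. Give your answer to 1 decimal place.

2.8 days

Full moon is 0.5 of the way through the cycle: age 0.5 × 29.530 = 14.765 d.
So 2.765 days remain (14.765 − 12).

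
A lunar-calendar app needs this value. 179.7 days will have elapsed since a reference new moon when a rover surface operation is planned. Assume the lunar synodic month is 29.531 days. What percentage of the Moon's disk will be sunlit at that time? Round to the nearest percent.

Reduce mod P: 179.7 − 6×29.531 = 2.51 d into the current lunation.
The Moon has covered 2.51/29.531 of its cycle, so θ ≈ 360° × 2.51/29.531 = 30.6°.
cos 30.6° = 0.860, so f = (1 − 0.860)/2 = 0.070, so 7%.

7%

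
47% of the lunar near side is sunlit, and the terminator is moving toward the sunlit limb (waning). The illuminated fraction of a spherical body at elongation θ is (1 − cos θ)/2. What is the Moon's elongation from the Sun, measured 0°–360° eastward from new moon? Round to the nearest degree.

cos θ = 1 − 2f = 0.060, giving a principal value of 86.6°.
A waning Moon lies in 180°–360°, so θ = 360° − 86.6° = 273.4°.

273°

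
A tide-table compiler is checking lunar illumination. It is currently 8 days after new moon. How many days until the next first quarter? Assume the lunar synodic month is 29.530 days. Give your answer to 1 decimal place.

28.9 days

First quarter is 0.25 of the way through the cycle: age 0.25 × 29.530 = 7.383 d.
Already past this cycle's first quarter; the next is at 7.383 + 29.530 = 36.913 d, so 36.913 − 8 = 28.913 days.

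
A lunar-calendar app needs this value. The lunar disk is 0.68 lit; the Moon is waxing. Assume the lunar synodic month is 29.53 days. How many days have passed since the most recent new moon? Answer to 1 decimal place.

9.1 days

cos θ = 1 − 2f = -0.360, giving a principal value of 111.1°.
Before full moon the principal value applies: θ = 111.1°.
At 360°/29.53 d per day, 111.1° corresponds to 9.11 days.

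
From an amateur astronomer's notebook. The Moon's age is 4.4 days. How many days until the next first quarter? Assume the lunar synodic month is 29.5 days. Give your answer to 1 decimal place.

First quarter is 0.25 of the way through the cycle: age 0.25 × 29.5 = 7.375 d.
That is 7.375 − 4.4 = 2.975 days ahead.

3.0 days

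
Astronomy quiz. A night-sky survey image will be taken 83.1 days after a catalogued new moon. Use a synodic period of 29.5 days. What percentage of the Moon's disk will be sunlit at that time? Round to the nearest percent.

Reduce mod P: 83.1 − 2×29.5 = 24.10 d into the current lunation.
Phase angle: θ = 360°·(24.10 d)/(29.5 d) = 294.1°.
Illuminated fraction = (1 − cos 294.1°)/2 = (1 − 0.408)/2 ≈ 0.296, so 30%.

30%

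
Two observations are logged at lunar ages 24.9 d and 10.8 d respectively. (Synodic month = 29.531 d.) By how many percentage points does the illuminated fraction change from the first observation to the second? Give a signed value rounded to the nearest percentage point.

+61 pp

First observation: θ = 360°·24.9/29.531 = 303.5°, so f = 0.224.
Second observation: θ = 131.7°, f = 0.832.
Δf = 0.832 − 0.224 = +0.609, i.e. +61 pp.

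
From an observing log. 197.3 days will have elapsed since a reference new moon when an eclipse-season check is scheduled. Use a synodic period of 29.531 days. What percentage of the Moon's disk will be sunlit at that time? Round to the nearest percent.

71%

Reduce mod P: 197.3 − 6×29.531 = 20.11 d into the current lunation.
Phase angle: θ = 360°·(20.11 d)/(29.531 d) = 245.2°.
cos 245.2° = (-0.419), so f = (1 − (-0.419))/2 = 0.710, so 71%.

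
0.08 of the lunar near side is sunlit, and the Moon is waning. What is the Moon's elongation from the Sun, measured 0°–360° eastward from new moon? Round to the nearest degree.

327°

Invert f = (1 − cos θ)/2 to get cos θ = 1 − 2(0.08) = 0.840, hence θ₀ = arccos 0.840 = 32.9°.
Waning ⇒ past full, so θ = 360° − 32.9° = 327.1°.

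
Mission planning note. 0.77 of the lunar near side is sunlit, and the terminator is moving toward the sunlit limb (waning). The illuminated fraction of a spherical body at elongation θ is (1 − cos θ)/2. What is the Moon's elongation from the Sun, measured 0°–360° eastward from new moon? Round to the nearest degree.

Invert f = (1 − cos θ)/2 to get cos θ = 1 − 2(0.77) = -0.540, hence θ₀ = arccos -0.540 = 122.7°.
A waning Moon lies in 180°–360°, so θ = 360° − 122.7° = 237.3°.

237°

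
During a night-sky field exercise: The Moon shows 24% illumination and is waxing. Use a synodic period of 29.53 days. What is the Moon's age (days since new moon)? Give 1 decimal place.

Invert f = (1 − cos θ)/2 to get cos θ = 1 − 2(0.24) = 0.520, hence θ₀ = arccos 0.520 = 58.7°.
Waxing ⇒ before full, so θ = 58.7°.
That fraction of the synodic month is 58.7/360 × 29.53 d ≈ 4.81 d.

4.8 days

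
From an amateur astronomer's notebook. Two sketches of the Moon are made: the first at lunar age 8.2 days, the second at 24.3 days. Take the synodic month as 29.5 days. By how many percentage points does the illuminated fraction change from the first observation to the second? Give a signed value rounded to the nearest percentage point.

-31 pp

θ₁ = 360° × 8.2/29.5 = 100.1°, f₁ = (1 − cos θ₁)/2 = 0.587.
θ₂ = 360° × 24.3/29.5 = 296.5°, f₂ = (1 − cos θ₂)/2 = 0.277.
Change = f₂ − f₁ = -0.311 → -31 percentage points.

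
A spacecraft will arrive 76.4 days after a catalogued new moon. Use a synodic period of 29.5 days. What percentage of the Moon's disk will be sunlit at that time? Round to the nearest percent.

92%

Reduce mod P: 76.4 − 2×29.5 = 17.40 d into the current lunation.
Elongation θ = 360° × 17.40/29.5 ≈ 212.3°.
cos 212.3° = (-0.845), so f = (1 − (-0.845))/2 = 0.922, so 92%.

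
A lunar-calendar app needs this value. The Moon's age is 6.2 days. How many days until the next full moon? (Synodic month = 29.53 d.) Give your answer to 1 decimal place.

8.6 days

Full moon occurs at elongation 180°, i.e. at age 29.53 × 180/360 = 14.765 d.
So 8.565 days remain (14.765 − 6.2).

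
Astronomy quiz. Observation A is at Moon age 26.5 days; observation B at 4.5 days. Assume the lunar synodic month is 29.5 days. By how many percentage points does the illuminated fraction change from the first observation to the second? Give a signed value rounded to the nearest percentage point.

+11 pp

θ₁ = 360° × 26.5/29.5 = 323.4°, f₁ = (1 − cos θ₁)/2 = 0.099.
θ₂ = 360° × 4.5/29.5 = 54.9°, f₂ = (1 − cos θ₂)/2 = 0.213.
Change = f₂ − f₁ = +0.114 → +11 percentage points.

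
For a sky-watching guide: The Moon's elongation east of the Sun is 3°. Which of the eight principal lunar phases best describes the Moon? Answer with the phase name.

new moon

3° lies in the new moon sector of the 8-phase cycle.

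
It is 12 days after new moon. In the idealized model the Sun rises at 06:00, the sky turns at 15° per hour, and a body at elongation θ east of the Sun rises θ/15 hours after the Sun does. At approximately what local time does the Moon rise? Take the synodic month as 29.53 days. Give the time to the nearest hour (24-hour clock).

Phase angle: θ = 360°·(12 d)/(29.53 d) = 146.3°.
At 15° of sky rotation per hour, 146.3° corresponds to a 9.75 h lag.
06:00 + 9.75 h ≈ 15:45 → 16:00 to the nearest hour.

16:00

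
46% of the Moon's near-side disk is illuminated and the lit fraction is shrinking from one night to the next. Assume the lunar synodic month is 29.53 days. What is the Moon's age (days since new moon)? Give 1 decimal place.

22.5 days

Invert f = (1 − cos θ)/2 to get cos θ = 1 − 2(0.46) = 0.080, hence θ₀ = arccos 0.080 = 85.4°.
Waning ⇒ past full, so θ = 360° − 85.4° = 274.6°.
That fraction of the synodic month is 274.6/360 × 29.53 d ≈ 22.52 d.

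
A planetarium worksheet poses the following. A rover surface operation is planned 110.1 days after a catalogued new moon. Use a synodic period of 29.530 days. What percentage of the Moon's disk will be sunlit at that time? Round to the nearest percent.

57%

Reduce mod P: 110.1 − 3×29.530 = 21.51 d into the current lunation.
Elongation θ = 360° × 21.51/29.530 ≈ 262.2°.
With cos θ = (-0.135), the lit fraction is (1 − (-0.135))/2 ≈ 0.568, so 57%.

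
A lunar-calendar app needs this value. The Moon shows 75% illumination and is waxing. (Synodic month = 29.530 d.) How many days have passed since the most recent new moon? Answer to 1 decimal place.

From f = (1 − cos θ)/2: cos θ = 1 − 2×0.75 = -0.500; arccos → 120.0°.
Before full moon the principal value applies: θ = 120.0°.
Age = 29.530 × 120.0°/360° ≈ 9.84 days.

9.8 days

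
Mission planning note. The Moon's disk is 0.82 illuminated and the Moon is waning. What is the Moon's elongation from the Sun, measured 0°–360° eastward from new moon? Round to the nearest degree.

From f = (1 − cos θ)/2: cos θ = 1 − 2×0.82 = -0.640; arccos → 129.8°.
Waning ⇒ past full, so θ = 360° − 129.8° = 230.2°.

230°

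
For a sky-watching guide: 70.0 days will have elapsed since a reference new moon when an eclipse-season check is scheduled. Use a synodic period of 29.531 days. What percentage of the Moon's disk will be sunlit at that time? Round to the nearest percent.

Reduce mod P: 70.0 − 2×29.531 = 10.94 d into the current lunation.
Phase angle: θ = 360°·(10.94 d)/(29.531 d) = 133.3°.
cos 133.3° = (-0.686), so f = (1 − (-0.686))/2 = 0.843, so 84%.

84%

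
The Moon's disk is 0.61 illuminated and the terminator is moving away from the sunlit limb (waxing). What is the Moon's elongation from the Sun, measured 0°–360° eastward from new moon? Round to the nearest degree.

From f = (1 − cos θ)/2: cos θ = 1 − 2×0.61 = -0.220; arccos → 102.7°.
Before full moon the principal value applies: θ = 102.7°.

103°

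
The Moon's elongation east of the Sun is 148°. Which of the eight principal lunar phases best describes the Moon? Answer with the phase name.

waxing gibbous

The waxing gibbous sector spans roughly 112°–158°; 148° falls inside it.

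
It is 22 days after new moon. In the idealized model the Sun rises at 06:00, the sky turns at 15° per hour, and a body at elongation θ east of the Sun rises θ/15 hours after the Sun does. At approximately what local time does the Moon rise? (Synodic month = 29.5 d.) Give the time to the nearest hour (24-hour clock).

Elongation θ = 360° × 22/29.5 ≈ 268.5°.
Delay after the Sun = 268.5° / (15°/h) ≈ 17.90 h.
06:00 + 17.90 h ≈ 23:54 → 00:00 to the nearest hour.

00:00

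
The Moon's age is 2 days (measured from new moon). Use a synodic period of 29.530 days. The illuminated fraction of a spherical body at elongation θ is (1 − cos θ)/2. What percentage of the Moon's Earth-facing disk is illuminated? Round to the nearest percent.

The Moon has covered 2/29.530 of its cycle, so θ ≈ 360° × 2/29.530 = 24.4°.
Illuminated fraction = (1 − cos 24.4°)/2 = (1 − 0.911)/2 ≈ 0.045, so 4%.

4%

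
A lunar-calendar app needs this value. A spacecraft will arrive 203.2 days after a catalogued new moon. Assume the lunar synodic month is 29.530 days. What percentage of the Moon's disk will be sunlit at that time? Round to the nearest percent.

13%

Reduce mod P: 203.2 − 6×29.530 = 26.02 d into the current lunation.
The Moon has covered 26.02/29.530 of its cycle, so θ ≈ 360° × 26.02/29.530 = 317.2°.
cos 317.2° = 0.734, so f = (1 − 0.734)/2 = 0.133, so 13%.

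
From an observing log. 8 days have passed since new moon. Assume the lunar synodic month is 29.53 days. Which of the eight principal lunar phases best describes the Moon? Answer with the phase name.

At 8/29.53 of the cycle, θ ≈ 98° — the first quarter range.

first quarter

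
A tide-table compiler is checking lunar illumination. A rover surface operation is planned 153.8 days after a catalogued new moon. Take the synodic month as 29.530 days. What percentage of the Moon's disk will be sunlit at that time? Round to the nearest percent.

37%

153.8/29.530 = 5.208 lunations, so 5 complete cycles and 6.15 d into the next.
Phase angle: θ = 360°·(6.15 d)/(29.530 d) = 75.0°.
Illuminated fraction = (1 − cos 75.0°)/2 = (1 − 0.259)/2 ≈ 0.370, so 37%.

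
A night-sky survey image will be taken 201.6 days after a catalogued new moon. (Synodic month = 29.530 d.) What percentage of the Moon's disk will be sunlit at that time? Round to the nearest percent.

201.6 d spans 6 complete synodic months (6 × 29.530 = 177.18 d) plus 24.42 d.
The Moon has covered 24.42/29.530 of its cycle, so θ ≈ 360° × 24.42/29.530 = 297.7°.
With cos θ = 0.465, the lit fraction is (1 − 0.465)/2 ≈ 0.268, so 27%.

27%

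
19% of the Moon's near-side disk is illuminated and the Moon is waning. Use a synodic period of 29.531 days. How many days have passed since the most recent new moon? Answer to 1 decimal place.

cos θ = 1 − 2f = 0.620, giving a principal value of 51.7°.
Since the Moon is past full (waning), take the reflex angle: θ = 360° − 51.7° = 308.3°.
Age = 29.531 × 308.3°/360° ≈ 25.29 days.

25.3 days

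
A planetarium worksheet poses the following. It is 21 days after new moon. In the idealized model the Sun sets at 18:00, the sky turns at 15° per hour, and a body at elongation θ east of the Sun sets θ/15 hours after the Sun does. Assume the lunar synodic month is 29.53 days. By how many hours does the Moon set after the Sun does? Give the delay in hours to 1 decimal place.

17.1 h

Elongation θ = 360° × 21/29.53 ≈ 256.0°.
The Moon trails the Sun by θ/15 = 256.0/15 ≈ 17.07 hours.
So the Moon sets 17.07 h after the Sun.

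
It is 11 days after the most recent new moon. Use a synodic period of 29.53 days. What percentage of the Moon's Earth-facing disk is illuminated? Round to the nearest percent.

85%

Elongation θ = 360° × 11/29.53 ≈ 134.1°.
cos 134.1° = (-0.696), so f = (1 − (-0.696))/2 = 0.848, so 85%.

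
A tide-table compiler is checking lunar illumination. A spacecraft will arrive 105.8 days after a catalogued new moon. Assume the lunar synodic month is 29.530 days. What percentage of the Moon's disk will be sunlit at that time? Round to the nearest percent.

105.8/29.530 = 3.583 lunations, so 3 complete cycles and 17.21 d into the next.
Elongation θ = 360° × 17.21/29.530 ≈ 209.8°.
cos 209.8° = (-0.868), so f = (1 − (-0.868))/2 = 0.934, so 93%.

93%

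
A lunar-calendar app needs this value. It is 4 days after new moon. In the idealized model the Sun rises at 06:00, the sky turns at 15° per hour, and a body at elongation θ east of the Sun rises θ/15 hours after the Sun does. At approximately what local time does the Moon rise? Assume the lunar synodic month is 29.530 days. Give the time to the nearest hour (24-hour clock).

Phase angle: θ = 360°·(4 d)/(29.530 d) = 48.8°.
At 15° of sky rotation per hour, 48.8° corresponds to a 3.25 h lag.
06:00 + 3.25 h ≈ 09:15 → 09:00 to the nearest hour.

09:00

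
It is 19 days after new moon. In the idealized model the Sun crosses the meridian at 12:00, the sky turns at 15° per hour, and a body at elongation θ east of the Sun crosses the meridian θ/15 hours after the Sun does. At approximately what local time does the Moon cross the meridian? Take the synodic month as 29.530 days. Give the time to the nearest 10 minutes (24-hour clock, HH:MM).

The Moon has covered 19/29.530 of its cycle, so θ ≈ 360° × 19/29.530 = 231.6°.
The Moon trails the Sun by θ/15 = 231.6/15 ≈ 15.44 hours.
12:00 + 15.442 h ≈ 03:27 → 03:30 to the nearest ten minutes.

03:30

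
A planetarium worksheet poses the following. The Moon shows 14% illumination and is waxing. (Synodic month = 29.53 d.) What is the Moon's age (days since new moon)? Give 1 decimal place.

cos θ = 1 − 2f = 0.720, giving a principal value of 43.9°.
Before full moon the principal value applies: θ = 43.9°.
Age = 29.53 × 43.9°/360° ≈ 3.60 days.

3.6 days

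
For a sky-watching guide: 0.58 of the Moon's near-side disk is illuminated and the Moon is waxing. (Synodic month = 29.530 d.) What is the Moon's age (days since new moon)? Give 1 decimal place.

8.1 days

Invert f = (1 − cos θ)/2 to get cos θ = 1 − 2(0.58) = -0.160, hence θ₀ = arccos -0.160 = 99.2°.
Waxing ⇒ before full, so θ = 99.2°.
Age = 29.530 × 99.2°/360° ≈ 8.14 days.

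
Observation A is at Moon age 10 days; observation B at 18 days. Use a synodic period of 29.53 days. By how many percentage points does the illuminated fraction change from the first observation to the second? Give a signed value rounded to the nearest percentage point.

+12 percentage points

θ₁ = 360° × 10/29.53 = 121.9°, f₁ = (1 − cos θ₁)/2 = 0.764.
θ₂ = 360° × 18/29.53 = 219.4°, f₂ = (1 − cos θ₂)/2 = 0.886.
Change = f₂ − f₁ = +0.122 → +12 percentage points.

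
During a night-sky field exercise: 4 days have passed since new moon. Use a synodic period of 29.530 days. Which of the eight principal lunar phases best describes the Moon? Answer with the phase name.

At 4/29.530 of the cycle, θ ≈ 49° — the waxing crescent range.

waxing crescent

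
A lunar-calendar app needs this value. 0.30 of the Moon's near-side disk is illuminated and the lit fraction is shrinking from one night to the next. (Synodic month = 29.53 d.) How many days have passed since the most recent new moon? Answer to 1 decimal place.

Invert f = (1 − cos θ)/2 to get cos θ = 1 − 2(0.30) = 0.400, hence θ₀ = arccos 0.400 = 66.4°.
A waning Moon lies in 180°–360°, so θ = 360° − 66.4° = 293.6°.
That fraction of the synodic month is 293.6/360 × 29.53 d ≈ 24.08 d.

24.1 days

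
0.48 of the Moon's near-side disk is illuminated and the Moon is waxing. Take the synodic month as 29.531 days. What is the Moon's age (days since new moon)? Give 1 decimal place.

cos θ = 1 − 2f = 0.040, giving a principal value of 87.7°.
The Moon is waxing (0°–180°), so θ = 87.7° directly.
Age = 29.531 × 87.7°/360° ≈ 7.19 days.

7.2 days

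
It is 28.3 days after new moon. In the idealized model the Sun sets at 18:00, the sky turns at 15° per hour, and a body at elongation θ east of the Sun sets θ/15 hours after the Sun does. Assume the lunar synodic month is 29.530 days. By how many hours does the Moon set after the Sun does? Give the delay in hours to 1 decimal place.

23.0 h

Phase angle: θ = 360°·(28.3 d)/(29.530 d) = 345.0°.
The Moon trails the Sun by θ/15 = 345.0/15 ≈ 23.00 hours.
So the Moon sets 23.00 h after the Sun.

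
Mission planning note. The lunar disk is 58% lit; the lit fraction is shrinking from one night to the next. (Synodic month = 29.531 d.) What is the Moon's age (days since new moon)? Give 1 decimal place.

Invert f = (1 − cos θ)/2 to get cos θ = 1 − 2(0.58) = -0.160, hence θ₀ = arccos -0.160 = 99.2°.
Since the Moon is past full (waning), take the reflex angle: θ = 360° − 99.2° = 260.8°.
That fraction of the synodic month is 260.8/360 × 29.531 d ≈ 21.39 d.

21.4 days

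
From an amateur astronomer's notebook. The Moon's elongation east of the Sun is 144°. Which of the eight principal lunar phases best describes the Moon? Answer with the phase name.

The waxing gibbous sector spans roughly 112°–158°; 144° falls inside it.

waxing gibbous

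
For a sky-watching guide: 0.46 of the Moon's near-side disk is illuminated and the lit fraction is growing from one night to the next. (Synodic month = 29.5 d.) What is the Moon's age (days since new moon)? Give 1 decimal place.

7.0 days

cos θ = 1 − 2f = 0.080, giving a principal value of 85.4°.
Waxing ⇒ before full, so θ = 85.4°.
At 360°/29.5 d per day, 85.4° corresponds to 7.00 days.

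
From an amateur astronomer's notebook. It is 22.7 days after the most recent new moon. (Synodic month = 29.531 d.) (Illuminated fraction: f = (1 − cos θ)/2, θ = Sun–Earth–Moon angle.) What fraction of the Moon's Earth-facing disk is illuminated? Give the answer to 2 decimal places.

0.44

The Moon has covered 22.7/29.531 of its cycle, so θ ≈ 360° × 22.7/29.531 = 276.7°.
cos 276.7° = 0.117, so f = (1 − 0.117)/2 = 0.441.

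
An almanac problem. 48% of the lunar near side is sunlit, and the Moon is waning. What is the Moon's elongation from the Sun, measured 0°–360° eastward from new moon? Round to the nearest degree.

272°

cos θ = 1 − 2f = 0.040, giving a principal value of 87.7°.
Since the Moon is past full (waning), take the reflex angle: θ = 360° − 87.7° = 272.3°.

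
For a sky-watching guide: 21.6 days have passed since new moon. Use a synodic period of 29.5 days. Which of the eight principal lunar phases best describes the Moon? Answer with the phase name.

At 21.6/29.5 of the cycle, θ ≈ 264° — the last quarter range.

last quarter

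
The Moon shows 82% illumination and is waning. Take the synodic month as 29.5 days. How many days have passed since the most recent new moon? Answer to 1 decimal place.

cos θ = 1 − 2f = -0.640, giving a principal value of 129.8°.
A waning Moon lies in 180°–360°, so θ = 360° − 129.8° = 230.2°.
Age = 29.5 × 230.2°/360° ≈ 18.86 days.

18.9 days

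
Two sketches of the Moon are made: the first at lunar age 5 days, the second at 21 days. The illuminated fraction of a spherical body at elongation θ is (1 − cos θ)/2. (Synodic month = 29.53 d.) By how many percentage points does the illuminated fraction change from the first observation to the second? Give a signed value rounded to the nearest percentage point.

θ₁ = 360° × 5/29.53 = 61.0°, f₁ = (1 − cos θ₁)/2 = 0.257.
θ₂ = 360° × 21/29.53 = 256.0°, f₂ = (1 − cos θ₂)/2 = 0.621.
Change = f₂ − f₁ = +0.364 → +36 percentage points.

+36 pp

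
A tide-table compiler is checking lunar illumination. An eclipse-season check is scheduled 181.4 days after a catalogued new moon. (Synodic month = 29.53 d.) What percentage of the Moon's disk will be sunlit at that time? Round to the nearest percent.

19%

181.4 d spans 6 complete synodic months (6 × 29.53 = 177.18 d) plus 4.22 d.
The Moon has covered 4.22/29.53 of its cycle, so θ ≈ 360° × 4.22/29.53 = 51.4°.
With cos θ = 0.623, the lit fraction is (1 − 0.623)/2 ≈ 0.188, so 19%.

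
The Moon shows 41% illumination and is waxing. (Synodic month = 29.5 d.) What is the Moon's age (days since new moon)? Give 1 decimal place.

From f = (1 − cos θ)/2: cos θ = 1 − 2×0.41 = 0.180; arccos → 79.6°.
Before full moon the principal value applies: θ = 79.6°.
Age = 29.5 × 79.6°/360° ≈ 6.53 days.

6.5 days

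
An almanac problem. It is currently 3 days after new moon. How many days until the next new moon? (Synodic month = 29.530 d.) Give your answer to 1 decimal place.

One full lunation from the last new moon is 29.530 d; remaining = 29.530 − 3 = 26.530 d.

26.5 days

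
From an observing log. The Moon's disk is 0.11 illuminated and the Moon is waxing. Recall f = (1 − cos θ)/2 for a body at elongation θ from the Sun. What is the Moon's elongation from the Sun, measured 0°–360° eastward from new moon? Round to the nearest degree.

From f = (1 − cos θ)/2: cos θ = 1 − 2×0.11 = 0.780; arccos → 38.7°.
Before full moon the principal value applies: θ = 38.7°.

39°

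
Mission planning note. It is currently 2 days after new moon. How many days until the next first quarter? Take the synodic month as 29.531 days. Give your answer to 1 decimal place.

First quarter is 0.25 of the way through the cycle: age 0.25 × 29.531 = 7.383 d.
That is 7.383 − 2 = 5.383 days ahead.

5.4 days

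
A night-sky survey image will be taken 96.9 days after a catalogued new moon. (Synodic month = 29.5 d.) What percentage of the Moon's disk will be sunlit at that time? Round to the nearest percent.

61%

Reduce mod P: 96.9 − 3×29.5 = 8.40 d into the current lunation.
The Moon has covered 8.40/29.5 of its cycle, so θ ≈ 360° × 8.40/29.5 = 102.5°.
cos 102.5° = (-0.217), so f = (1 − (-0.217))/2 = 0.608, so 61%.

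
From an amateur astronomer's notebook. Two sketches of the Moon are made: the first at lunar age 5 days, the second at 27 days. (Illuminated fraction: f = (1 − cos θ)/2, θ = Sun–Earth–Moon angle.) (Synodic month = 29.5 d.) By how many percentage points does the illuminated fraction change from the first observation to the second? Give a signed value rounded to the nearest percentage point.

θ₁ = 360° × 5/29.5 = 61.0°, f₁ = (1 − cos θ₁)/2 = 0.258.
θ₂ = 360° × 27/29.5 = 329.5°, f₂ = (1 − cos θ₂)/2 = 0.069.
Change = f₂ − f₁ = -0.189 → -19 percentage points.

-19 percentage points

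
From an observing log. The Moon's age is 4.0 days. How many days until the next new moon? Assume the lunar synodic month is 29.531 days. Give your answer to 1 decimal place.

The next new moon completes the synodic month: 29.531 − 4.0 = 25.531 days.

25.5 days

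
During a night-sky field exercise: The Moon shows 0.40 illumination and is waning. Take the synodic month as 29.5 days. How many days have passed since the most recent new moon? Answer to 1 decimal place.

Invert f = (1 − cos θ)/2 to get cos θ = 1 − 2(0.40) = 0.200, hence θ₀ = arccos 0.200 = 78.5°.
A waning Moon lies in 180°–360°, so θ = 360° − 78.5° = 281.5°.
At 360°/29.5 d per day, 281.5° corresponds to 23.07 days.

23.1 days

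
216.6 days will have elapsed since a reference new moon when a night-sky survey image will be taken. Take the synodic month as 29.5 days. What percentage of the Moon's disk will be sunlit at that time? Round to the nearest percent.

77%

216.6/29.5 = 7.342 lunations, so 7 complete cycles and 10.10 d into the next.
Phase angle: θ = 360°·(10.10 d)/(29.5 d) = 123.3°.
With cos θ = (-0.548), the lit fraction is (1 − (-0.548))/2 ≈ 0.774, so 77%.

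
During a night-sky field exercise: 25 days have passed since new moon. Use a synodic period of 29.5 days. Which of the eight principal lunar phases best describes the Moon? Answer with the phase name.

waning crescent

At 25/29.5 of the cycle, θ ≈ 305° — the waning crescent range.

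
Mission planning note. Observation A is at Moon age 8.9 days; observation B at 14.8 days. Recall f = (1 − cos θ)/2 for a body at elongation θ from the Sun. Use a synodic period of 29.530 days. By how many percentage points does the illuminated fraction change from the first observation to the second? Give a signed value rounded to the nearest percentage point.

+34 percentage points

First observation: θ = 360°·8.9/29.530 = 108.5°, so f = 0.659.
Second observation: θ = 180.4°, f = 1.000.
Δf = 1.000 − 0.659 = +0.341, i.e. +34 pp.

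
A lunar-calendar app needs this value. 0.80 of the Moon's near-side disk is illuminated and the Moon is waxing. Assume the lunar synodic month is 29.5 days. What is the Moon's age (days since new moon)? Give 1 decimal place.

Invert f = (1 − cos θ)/2 to get cos θ = 1 − 2(0.80) = -0.600, hence θ₀ = arccos -0.600 = 126.9°.
Before full moon the principal value applies: θ = 126.9°.
Age = 29.5 × 126.9°/360° ≈ 10.40 days.

10.4 days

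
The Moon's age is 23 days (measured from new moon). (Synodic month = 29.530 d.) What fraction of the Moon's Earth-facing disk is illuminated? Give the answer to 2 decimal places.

0.41

Elongation θ = 360° × 23/29.530 ≈ 280.4°.
cos 280.4° = 0.180, so f = (1 − 0.180)/2 = 0.410.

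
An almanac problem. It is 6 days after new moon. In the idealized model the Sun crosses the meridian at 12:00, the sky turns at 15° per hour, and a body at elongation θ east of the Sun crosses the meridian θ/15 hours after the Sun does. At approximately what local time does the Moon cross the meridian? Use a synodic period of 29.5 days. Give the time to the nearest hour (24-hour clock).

17:00

Elongation θ = 360° × 6/29.5 ≈ 73.2°.
At 15° of sky rotation per hour, 73.2° corresponds to a 4.88 h lag.
12:00 + 4.88 h ≈ 16:53 → 17:00 to the nearest hour.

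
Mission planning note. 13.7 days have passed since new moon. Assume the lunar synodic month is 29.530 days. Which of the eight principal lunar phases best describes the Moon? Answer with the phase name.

At 13.7/29.530 of the cycle, θ ≈ 167° — the full moon range.

full moon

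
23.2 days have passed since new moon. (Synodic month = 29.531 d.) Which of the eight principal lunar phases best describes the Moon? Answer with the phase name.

θ ≈ 360° × 23.2/29.531 = 283°, which falls in the last quarter sector.

last quarter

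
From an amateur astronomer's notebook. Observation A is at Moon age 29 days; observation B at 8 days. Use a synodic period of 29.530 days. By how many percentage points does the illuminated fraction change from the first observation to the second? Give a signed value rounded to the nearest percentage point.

First observation: θ = 360°·29/29.530 = 353.5°, so f = 0.003.
Second observation: θ = 97.5°, f = 0.566.
Δf = 0.566 − 0.003 = +0.562, i.e. +56 pp.

+56 percentage points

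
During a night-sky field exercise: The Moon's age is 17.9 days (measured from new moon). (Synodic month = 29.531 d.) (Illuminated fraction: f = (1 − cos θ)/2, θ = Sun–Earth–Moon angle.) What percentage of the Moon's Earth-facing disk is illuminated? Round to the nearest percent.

89%

Elongation θ = 360° × 17.9/29.531 ≈ 218.2°.
With cos θ = (-0.786), the lit fraction is (1 − (-0.786))/2 ≈ 0.893, so 89%.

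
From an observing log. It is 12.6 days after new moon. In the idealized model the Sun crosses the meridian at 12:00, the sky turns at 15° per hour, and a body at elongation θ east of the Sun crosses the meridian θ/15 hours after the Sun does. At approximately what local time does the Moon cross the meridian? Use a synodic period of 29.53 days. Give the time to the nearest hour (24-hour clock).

22:00

Phase angle: θ = 360°·(12.6 d)/(29.53 d) = 153.6°.
At 15° of sky rotation per hour, 153.6° corresponds to a 10.24 h lag.
12:00 + 10.24 h ≈ 22:14 → 22:00 to the nearest hour.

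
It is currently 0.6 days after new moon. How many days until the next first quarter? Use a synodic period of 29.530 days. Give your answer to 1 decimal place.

6.8 days

First quarter is 0.25 of the way through the cycle: age 0.25 × 29.530 = 7.383 d.
So 6.783 days remain (7.383 − 0.6).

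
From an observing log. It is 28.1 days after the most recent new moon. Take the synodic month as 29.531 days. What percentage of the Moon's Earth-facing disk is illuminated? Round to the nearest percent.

2%

The Moon has covered 28.1/29.531 of its cycle, so θ ≈ 360° × 28.1/29.531 = 342.6°.
Illuminated fraction = (1 − cos 342.6°)/2 = (1 − 0.954)/2 ≈ 0.023, so 2%.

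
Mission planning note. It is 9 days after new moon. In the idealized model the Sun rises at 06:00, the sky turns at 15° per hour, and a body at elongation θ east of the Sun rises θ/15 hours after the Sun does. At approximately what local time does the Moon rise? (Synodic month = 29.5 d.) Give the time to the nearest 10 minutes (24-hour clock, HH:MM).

Phase angle: θ = 360°·(9 d)/(29.5 d) = 109.8°.
The Moon trails the Sun by θ/15 = 109.8/15 ≈ 7.32 hours.
06:00 + 7.322 h ≈ 13:19 → 13:20 to the nearest ten minutes.

13:20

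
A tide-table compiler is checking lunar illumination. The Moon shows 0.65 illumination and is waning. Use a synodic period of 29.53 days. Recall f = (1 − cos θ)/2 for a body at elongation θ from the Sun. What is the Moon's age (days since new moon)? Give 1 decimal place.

20.7 days

From f = (1 − cos θ)/2: cos θ = 1 − 2×0.65 = -0.300; arccos → 107.5°.
Since the Moon is past full (waning), take the reflex angle: θ = 360° − 107.5° = 252.5°.
At 360°/29.53 d per day, 252.5° corresponds to 20.72 days.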